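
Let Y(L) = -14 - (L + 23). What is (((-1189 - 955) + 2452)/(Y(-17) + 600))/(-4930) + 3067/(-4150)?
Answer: -4385529/5933255 ≈ -0.73914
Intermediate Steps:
Y(L) = -37 - L (Y(L) = -14 - (23 + L) = -14 + (-23 - L) = -37 - L)
(((-1189 - 955) + 2452)/(Y(-17) + 600))/(-4930) + 3067/(-4150) = (((-1189 - 955) + 2452)/((-37 - 1*(-17)) + 600))/(-4930) + 3067/(-4150) = ((-2144 + 2452)/((-37 + 17) + 600))*(-1/4930) + 3067*(-1/4150) = (308/(-20 + 600))*(-1/4930) - 3067/4150 = (308/580)*(-1/4930) - 3067/4150 = (308*(1/580))*(-1/4930) - 3067/4150 = (77/145)*(-1/4930) - 3067/4150 = -77/714850 - 3067/4150 = -4385529/5933255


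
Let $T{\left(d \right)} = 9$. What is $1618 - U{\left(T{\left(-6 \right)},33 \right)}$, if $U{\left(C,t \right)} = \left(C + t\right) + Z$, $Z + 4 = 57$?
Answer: $1523$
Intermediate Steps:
$Z = 53$ ($Z = -4 + 57 = 53$)
$U{\left(C,t \right)} = 53 + C + t$ ($U{\left(C,t \right)} = \left(C + t\right) + 53 = 53 + C + t$)
$1618 - U{\left(T{\left(-6 \right)},33 \right)} = 1618 - \left(53 + 9 + 33\right) = 1618 - 95 = 1523$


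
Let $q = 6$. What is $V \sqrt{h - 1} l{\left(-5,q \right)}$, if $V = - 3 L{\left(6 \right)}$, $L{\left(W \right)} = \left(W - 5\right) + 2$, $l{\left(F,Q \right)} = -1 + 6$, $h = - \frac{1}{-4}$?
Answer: $- \frac{45 i \sqrt{3}}{2} \approx - 38.971 i$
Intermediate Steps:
$h = \frac{1}{4}$ ($h = \left(-1\right) \left(- \frac{1}{4}\right) = \frac{1}{4} \approx 0.25$)
$l{\left(F,Q \right)} = 5$
$L{\left(W \right)} = -3 + W$ ($L{\left(W \right)} = \left(-5 + W\right) + 2 = -3 + W$)
$V = -9$ ($V = - 3 \left(-3 + 6\right) = \left(-3\right) 3 = -9$)
$V \sqrt{h - 1} l{\left(-5,q \right)} = - 9 \sqrt{\frac{1}{4} - 1} \cdot 5 = - 9 \sqrt{- \frac{3}{4}} \cdot 5 = - 9 \frac{i \sqrt{3}}{2} \cdot 5 = - 9 \frac{5 i \sqrt{3}}{2} = - \frac{45 i \sqrt{3}}{2}$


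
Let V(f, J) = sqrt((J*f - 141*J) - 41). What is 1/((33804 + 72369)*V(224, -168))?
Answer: -I*sqrt(13985)/1484829405 ≈ -7.9644e-8*I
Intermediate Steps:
V(f, J) = sqrt(-41 - 141*J + J*f) (V(f, J) = sqrt((-141*J + J*f) - 41) = sqrt(-41 - 141*J + J*f))
1/((33804 + 72369)*V(224, -168)) = 1/((33804 + 72369)*(sqrt(-41 - 141*(-168) - 168*224))) = 1/(106173*(sqrt(-41 + 23688 - 37632))) = 1/(106173*(sqrt(-13985))) = 1/(106173*((I*sqrt(13985)))) = (-I*sqrt(13985)/13985)/106173 = -I*sqrt(13985)/1484829405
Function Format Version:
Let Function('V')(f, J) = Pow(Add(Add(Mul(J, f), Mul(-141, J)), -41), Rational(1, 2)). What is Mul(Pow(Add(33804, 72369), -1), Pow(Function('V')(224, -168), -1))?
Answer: Mul(Rational(-1, 1484829405), I, Pow(13985, Rational(1, 2))) ≈ Mul(-7.9644e-8, I)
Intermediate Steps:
Function('V')(f, J) = Pow(Add(-41, Mul(-141, J), Mul(J, f)), Rational(1, 2)) (Function('V')(f, J) = Pow(Add(Add(Mul(-141, J), Mul(J, f)), -41), Rational(1, 2)) = Pow(Add(-41, Mul(-141, J), Mul(J, f)), Rational(1, 2)))
Mul(Pow(Add(33804, 72369), -1), Pow(Function('V')(224, -168), -1)) = Mul(Pow(Add(33804, 72369), -1), Pow(Pow(Add(-41, Mul(-141, -168), Mul(-168, 224)), Rational(1, 2)), -1)) = Mul(Pow(106173, -1), Pow(Pow(Add(-41, 23688, -37632), Rational(1, 2)), -1)) = Mul(Rational(1, 106173), Pow(Pow(-13985, Rational(1, 2)), -1)) = Mul(Rational(1, 106173), Pow(Mul(I, Pow(13985, Rational(1, 2))), -1)) = Mul(Rational(1, 106173), Mul(Rational(-1, 13985), I, Pow(13985, Rational(1, 2)))) = Mul(Rational(-1, 1484829405), I, Pow(13985, Rational(1, 2)))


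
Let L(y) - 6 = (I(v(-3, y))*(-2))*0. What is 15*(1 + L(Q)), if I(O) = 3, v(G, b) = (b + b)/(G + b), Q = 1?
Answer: 105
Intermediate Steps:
v(G, b) = 2*b/(G + b) (v(G, b) = (2*b)/(G + b) = 2*b/(G + b))
L(y) = 6 (L(y) = 6 + (3*(-2))*0 = 6 - 6*0 = 6 + 0 = 6)
15*(1 + L(Q)) = 15*(1 + 6) = 15*7 = 105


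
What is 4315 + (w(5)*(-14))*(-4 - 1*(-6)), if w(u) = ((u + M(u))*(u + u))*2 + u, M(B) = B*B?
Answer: -12625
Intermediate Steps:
M(B) = B²
w(u) = u + 4*u*(u + u²) (w(u) = ((u + u²)*(u + u))*2 + u = ((u + u²)*(2*u))*2 + u = (2*u*(u + u²))*2 + u = 4*u*(u + u²) + u = u + 4*u*(u + u²))
4315 + (w(5)*(-14))*(-4 - 1*(-6)) = 4315 + ((5*(1 + 4*5 + 4*5²))*(-14))*(-4 - 1*(-6)) = 4315 + ((5*(1 + 20 + 4*25))*(-14))*(-4 + 6) = 4315 + ((5*(1 + 20 + 100))*(-14))*2 = 4315 + ((5*121)*(-14))*2 = 4315 + (605*(-14))*2 = 4315 - 8470*2 = 4315 - 16940 = -12625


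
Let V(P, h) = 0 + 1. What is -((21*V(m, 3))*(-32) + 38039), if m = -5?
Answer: -37367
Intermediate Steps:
V(P, h) = 1
-((21*V(m, 3))*(-32) + 38039) = -((21*1)*(-32) + 38039) = -(21*(-32) + 38039) = -(-672 + 38039) = -1*37367 = -37367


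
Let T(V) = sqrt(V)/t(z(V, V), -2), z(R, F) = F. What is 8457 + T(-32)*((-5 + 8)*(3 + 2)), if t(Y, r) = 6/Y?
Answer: 8457 - 320*I*sqrt(2) ≈ 8457.0 - 452.55*I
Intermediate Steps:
T(V) = V**(3/2)/6 (T(V) = sqrt(V)/((6/V)) = (V/6)*sqrt(V) = V**(3/2)/6)
8457 + T(-32)*((-5 + 8)*(3 + 2)) = 8457 + ((-32)**(3/2)/6)*((-5 + 8)*(3 + 2)) = 8457 + ((-128*I*sqrt(2))/6)*(3*5) = 8457 - 64*I*sqrt(2)/3*15 = 8457 - 320*I*sqrt(2)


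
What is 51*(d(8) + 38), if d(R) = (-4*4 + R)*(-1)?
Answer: 2346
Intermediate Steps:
d(R) = 16 - R (d(R) = (-16 + R)*(-1) = 16 - R)
51*(d(8) + 38) = 51*((16 - 1*8) + 38) = 51*((16 - 8) + 38) = 51*(8 + 38) = 51*46 = 2346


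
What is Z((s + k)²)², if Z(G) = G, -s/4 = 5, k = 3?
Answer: 83521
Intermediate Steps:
s = -20 (s = -4*5 = -20)
Z((s + k)²)² = ((-20 + 3)²)² = ((-17)²)² = 289² = 83521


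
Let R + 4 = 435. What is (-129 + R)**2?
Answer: 91204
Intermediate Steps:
R = 431 (R = -4 + 435 = 431)
(-129 + R)**2 = (-129 + 431)**2 = 302**2 = 91204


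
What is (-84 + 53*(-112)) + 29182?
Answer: 23162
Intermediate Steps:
(-84 + 53*(-112)) + 29182 = (-84 - 5936) + 29182 = -6020 + 29182 = 23162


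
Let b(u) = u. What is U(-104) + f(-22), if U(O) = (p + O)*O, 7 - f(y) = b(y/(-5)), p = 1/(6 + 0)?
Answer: 162019/15 ≈ 10801.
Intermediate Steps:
p = 1/6 ≈ 0.16667
f(y) = 7 + y/5 (f(y) = 7 - y/(-5) = 7 - y*(-1)/5 = 7 - (-1)*y/5 = 7 + y/5)
U(O) = O*(1/6 + O) (U(O) = (1/6 + O)*O = O*(1/6 + O))
U(-104) + f(-22) = -104*(1/6 - 104) + (7 + (1/5)*(-22)) = -104*(-623/6) + (7 - 22/5) = 32396/3 + 13/5 = 162019/15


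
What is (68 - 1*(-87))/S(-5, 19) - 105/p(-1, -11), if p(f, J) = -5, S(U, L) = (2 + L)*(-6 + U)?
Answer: 4696/231 ≈ 20.329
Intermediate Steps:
S(U, L) = (-6 + U)*(2 + L)
(68 - 1*(-87))/S(-5, 19) - 105/p(-1, -11) = (68 - 1*(-87))/(-12 - 6*19 + 2*(-5) + 19*(-5)) - 105/(-5) = (68 + 87)/(-12 - 114 - 10 - 95) - 105*(-⅕) = 155/(-231) + 21 = 155*(-1/231) + 21 = -155/231 + 21 = 4696/231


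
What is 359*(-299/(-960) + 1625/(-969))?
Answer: -50669619/103360 ≈ -490.22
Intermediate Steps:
359*(-299/(-960) + 1625/(-969)) = 359*(-299*(-1/960) + 1625*(-1/969)) = 359*(299/960 - 1625/969) = 359*(-141141/103360) = -50669619/103360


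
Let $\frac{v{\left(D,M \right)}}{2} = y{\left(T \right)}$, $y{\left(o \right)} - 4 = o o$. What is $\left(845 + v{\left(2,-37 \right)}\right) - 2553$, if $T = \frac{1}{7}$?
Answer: $- \frac{83298}{49} \approx -1700.0$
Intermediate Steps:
$T = \frac{1}{7} \approx 0.14286$
$y{\left(o \right)} = 4 + o^{2}$ ($y{\left(o \right)} = 4 + o o = 4 + o^{2}$)
$v{\left(D,M \right)} = \frac{394}{49}$ ($v{\left(D,M \right)} = 2 \left(4 + \left(\frac{1}{7}\right)^{2}\right) = 2 \left(4 + \frac{1}{49}\right) = 2 \cdot \frac{197}{49} = \frac{394}{49}$)
$\left(845 + v{\left(2,-37 \right)}\right) - 2553 = \left(845 + \frac{394}{49}\right) - 2553 = \frac{41799}{49} - 2553 = - \frac{83298}{49}$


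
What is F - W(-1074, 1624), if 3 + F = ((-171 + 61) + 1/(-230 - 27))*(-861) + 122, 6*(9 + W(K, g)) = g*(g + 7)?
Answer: -267240923/771 ≈ -3.4662e+5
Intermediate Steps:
W(K, g) = -9 + g*(7 + g)/6 (W(K, g) = -9 + (g*(g + 7))/6 = -9 + (g*(7 + g))/6 = -9 + g*(7 + g)/6)
F = 24371914/257 (F = -3 + (((-171 + 61) + 1/(-230 - 27))*(-861) + 122) = -3 + ((-110 + 1/(-257))*(-861) + 122) = -3 + ((-110 - 1/257)*(-861) + 122) = -3 + (-28271/257*(-861) + 122) = -3 + (24341331/257 + 122) = -3 + 24372685/257 = 24371914/257 ≈ 94832.)
F - W(-1074, 1624) = 24371914/257 - (-9 + (1/6)*1624**2 + (7/6)*1624) = 24371914/257 - (-9 + (1/6)*2637376 + 5684/3) = 24371914/257 - (-9 + 1318688/3 + 5684/3) = 24371914/257 - 1*1324345/3 = 24371914/257 - 1324345/3 = -267240923/771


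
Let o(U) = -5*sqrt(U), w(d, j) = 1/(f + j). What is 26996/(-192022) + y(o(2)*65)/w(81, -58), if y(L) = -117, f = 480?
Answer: -4740460612/96011 ≈ -49374.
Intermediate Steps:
w(d, j) = 1/(480 + j)
26996/(-192022) + y(o(2)*65)/w(81, -58) = 26996/(-192022) - 117/(1/(480 - 58)) = 26996*(-1/192022) - 117/(1/422) = -13498/96011 - 117/1/422 = -13498/96011 - 117*422 = -13498/96011 - 49374 = -4740460612/96011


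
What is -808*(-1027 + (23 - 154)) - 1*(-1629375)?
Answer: 2565039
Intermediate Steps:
-808*(-1027 + (23 - 154)) - 1*(-1629375) = -808*(-1027 - 131) + 1629375 = -808*(-1158) + 1629375 = 935664 + 1629375 = 2565039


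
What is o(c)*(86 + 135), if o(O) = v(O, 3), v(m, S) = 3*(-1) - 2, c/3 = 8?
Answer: -1105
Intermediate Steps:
c = 24 (c = 3*8 = 24)
v(m, S) = -5 (v(m, S) = -3 - 2 = -5)
o(O) = -5
o(c)*(86 + 135) = -5*(86 + 135) = -5*221 = -1105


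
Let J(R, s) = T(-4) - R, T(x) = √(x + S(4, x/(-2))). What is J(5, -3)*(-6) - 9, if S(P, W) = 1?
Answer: 21 - 6*I*√3 ≈ 21.0 - 10.392*I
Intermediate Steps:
T(x) = √(1 + x) (T(x) = √(x + 1) = √(1 + x))
J(R, s) = -R + I*√3 (J(R, s) = √(1 - 4) - R = √(-3) - R = I*√3 - R = -R + I*√3)
J(5, -3)*(-6) - 9 = (-1*5 + I*√3)*(-6) - 9 = (-5 + I*√3)*(-6) - 9 = (30 - 6*I*√3) - 9 = 21 - 6*I*√3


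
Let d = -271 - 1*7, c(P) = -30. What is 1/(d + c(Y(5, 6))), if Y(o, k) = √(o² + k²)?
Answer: -1/308 ≈ -0.0032468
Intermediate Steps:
Y(o, k) = √(k² + o²)
d = -278 (d = -271 - 7 = -278)
1/(d + c(Y(5, 6))) = 1/(-278 - 30) = 1/(-308) = -1/308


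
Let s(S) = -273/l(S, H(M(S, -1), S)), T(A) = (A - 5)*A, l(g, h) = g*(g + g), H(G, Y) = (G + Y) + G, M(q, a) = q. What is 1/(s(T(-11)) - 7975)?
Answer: -61952/494067473 ≈ -0.00012539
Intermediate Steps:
H(G, Y) = Y + 2*G
l(g, h) = 2*g**2 (l(g, h) = g*(2*g) = 2*g**2)
T(A) = A*(-5 + A) (T(A) = (-5 + A)*A = A*(-5 + A))
s(S) = -273/(2*S**2) (s(S) = -273*1/(2*S**2) = -273/(2*S**2))
1/(s(T(-11)) - 7975) = 1/(-273*1/(121*(-5 - 11)**2)/2 - 7975) = 1/(-273/(2*(-11*(-16))**2) - 7975) = 1/(-273/2/176**2 - 7975) = 1/(-273/2*1/30976 - 7975) = 1/(-273/61952 - 7975) = 1/(-494067473/61952) = -61952/494067473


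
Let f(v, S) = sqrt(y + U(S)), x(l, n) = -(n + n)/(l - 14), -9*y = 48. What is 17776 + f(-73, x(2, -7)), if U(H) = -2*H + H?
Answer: 17776 + 5*I*sqrt(6)/6 ≈ 17776.0 + 2.0412*I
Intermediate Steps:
y = -16/3 (y = -1/9*48 = -16/3 ≈ -5.3333)
U(H) = -H
x(l, n) = -2*n/(-14 + l)
f(v, S) = sqrt(-16/3 - S)
17776 + f(-73, x(2, -7)) = 17776 + sqrt(-48 - (-18)*(-7)/(-14 + 2))/3 = 17776 + sqrt(-48 - (-18)*(-7)/(-12))/3 = 17776 + sqrt(-48 - (-18)*(-7)*(-1)/12)/3 = 17776 + sqrt(-48 - 9*(-7/6))/3 = 17776 + sqrt(-48 + 21/2)/3 = 17776 + sqrt(-75/2)/3 = 17776 + (5*I*sqrt(6)/2)/3 = 17776 + 5*I*sqrt(6)/6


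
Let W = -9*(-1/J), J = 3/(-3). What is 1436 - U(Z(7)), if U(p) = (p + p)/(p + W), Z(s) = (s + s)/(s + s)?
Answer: 5745/4 ≈ 1436.3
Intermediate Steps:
J = -1 (J = 3*(-1/3) = -1)
Z(s) = 1 (Z(s) = (2*s)/((2*s)) = (2*s)*(1/(2*s)) = 1)
W = -9 (W = -9/((-1*(-1))) = -9/1 = -9*1 = -9)
U(p) = 2*p/(-9 + p) (U(p) = (p + p)/(p - 9) = (2*p)/(-9 + p) = 2*p/(-9 + p))
1436 - U(Z(7)) = 1436 - 2/(-9 + 1) = 1436 - 2/(-8) = 1436 - 2*(-1)/8 = 1436 - 1*(-1/4) = 1436 + 1/4 = 5745/4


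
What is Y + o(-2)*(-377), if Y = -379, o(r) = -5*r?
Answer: -4149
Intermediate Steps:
Y + o(-2)*(-377) = -379 - 5*(-2)*(-377) = -379 + 10*(-377) = -379 - 3770 = -4149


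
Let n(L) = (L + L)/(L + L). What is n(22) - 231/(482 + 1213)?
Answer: 488/565 ≈ 0.86372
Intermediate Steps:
n(L) = 1 (n(L) = (2*L)/((2*L)) = (2*L)*(1/(2*L)) = 1)
n(22) - 231/(482 + 1213) = 1 - 231/(482 + 1213) = 1 - 231/1695 = 1 + (1/1695)*(-231) = 1 - 77/565 = 488/565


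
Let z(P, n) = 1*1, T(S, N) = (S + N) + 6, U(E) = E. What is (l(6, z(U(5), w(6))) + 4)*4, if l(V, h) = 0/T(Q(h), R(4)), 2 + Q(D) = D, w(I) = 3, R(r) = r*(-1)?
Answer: 16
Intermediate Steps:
R(r) = -r
Q(D) = -2 + D
T(S, N) = 6 + N + S (T(S, N) = (N + S) + 6 = 6 + N + S)
z(P, n) = 1
l(V, h) = 0 (l(V, h) = 0/(6 - 1*4 + (-2 + h)) = 0/(6 - 4 + (-2 + h)) = 0/h = 0)
(l(6, z(U(5), w(6))) + 4)*4 = (0 + 4)*4 = 4*4 = 16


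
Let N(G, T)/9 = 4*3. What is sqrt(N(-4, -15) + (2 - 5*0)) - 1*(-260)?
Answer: 260 + sqrt(110) ≈ 270.49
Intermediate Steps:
N(G, T) = 108 (N(G, T) = 9*(4*3) = 9*12 = 108)
sqrt(N(-4, -15) + (2 - 5*0)) - 1*(-260) = sqrt(108 + (2 - 5*0)) - 1*(-260) = sqrt(108 + (2 + 0)) + 260 = sqrt(108 + 2) + 260 = sqrt(110) + 260 = 260 + sqrt(110)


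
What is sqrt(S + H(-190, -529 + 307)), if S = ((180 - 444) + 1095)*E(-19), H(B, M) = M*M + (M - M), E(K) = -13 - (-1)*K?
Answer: 2*sqrt(5673) ≈ 150.64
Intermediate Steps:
E(K) = -13 + K
H(B, M) = M**2 (H(B, M) = M**2 + 0 = M**2)
S = -26592 (S = ((180 - 444) + 1095)*(-13 - 19) = (-264 + 1095)*(-32) = 831*(-32) = -26592)
sqrt(S + H(-190, -529 + 307)) = sqrt(-26592 + (-529 + 307)**2) = sqrt(-26592 + (-222)**2) = sqrt(-26592 + 49284) = sqrt(22692) = 2*sqrt(5673)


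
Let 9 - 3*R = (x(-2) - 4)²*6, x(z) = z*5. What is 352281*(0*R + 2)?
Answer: 704562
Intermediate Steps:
x(z) = 5*z
R = -389 (R = 3 - (5*(-2) - 4)²*6/3 = 3 - (-10 - 4)²*6/3 = 3 - (-14)²*6/3 = 3 - 196*6/3 = 3 - ⅓*1176 = 3 - 392 = -389)
352281*(0*R + 2) = 352281*(0*(-389) + 2) = 352281*(0 + 2) = 352281*2 = 704562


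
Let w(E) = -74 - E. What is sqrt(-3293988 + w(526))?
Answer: 22*I*sqrt(6807) ≈ 1815.1*I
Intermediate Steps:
sqrt(-3293988 + w(526)) = sqrt(-3293988 + (-74 - 1*526)) = sqrt(-3293988 + (-74 - 526)) = sqrt(-3293988 - 600) = sqrt(-3294588) = 22*I*sqrt(6807)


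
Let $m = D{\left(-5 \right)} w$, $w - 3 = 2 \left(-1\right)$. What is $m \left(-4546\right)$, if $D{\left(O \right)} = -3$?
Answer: $13638$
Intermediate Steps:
$w = 1$ ($w = 3 + 2 \left(-1\right) = 3 - 2 = 1$)
$m = -3$ ($m = \left(-3\right) 1 = -3$)
$m \left(-4546\right) = \left(-3\right) \left(-4546\right) = 13638$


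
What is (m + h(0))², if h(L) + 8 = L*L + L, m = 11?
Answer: 9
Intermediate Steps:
h(L) = -8 + L + L² (h(L) = -8 + (L*L + L) = -8 + (L² + L) = -8 + (L + L²) = -8 + L + L²)
(m + h(0))² = (11 + (-8 + 0 + 0²))² = (11 + (-8 + 0 + 0))² = (11 - 8)² = 3² = 9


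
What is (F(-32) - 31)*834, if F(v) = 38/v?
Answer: -214755/8 ≈ -26844.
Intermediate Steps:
(F(-32) - 31)*834 = (38/(-32) - 31)*834 = (38*(-1/32) - 31)*834 = (-19/16 - 31)*834 = -515/16*834 = -214755/8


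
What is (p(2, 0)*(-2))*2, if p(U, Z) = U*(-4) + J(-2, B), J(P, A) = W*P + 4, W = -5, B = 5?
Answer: -24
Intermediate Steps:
J(P, A) = 4 - 5*P (J(P, A) = -5*P + 4 = 4 - 5*P)
p(U, Z) = 14 - 4*U (p(U, Z) = U*(-4) + (4 - 5*(-2)) = -4*U + (4 + 10) = -4*U + 14 = 14 - 4*U)
(p(2, 0)*(-2))*2 = ((14 - 4*2)*(-2))*2 = ((14 - 8)*(-2))*2 = (6*(-2))*2 = -12*2 = -24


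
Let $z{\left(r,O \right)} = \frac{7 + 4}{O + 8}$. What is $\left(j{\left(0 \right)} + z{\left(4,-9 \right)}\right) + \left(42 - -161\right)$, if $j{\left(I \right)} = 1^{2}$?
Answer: $193$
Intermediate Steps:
$z{\left(r,O \right)} = \frac{11}{8 + O}$
$j{\left(I \right)} = 1$
$\left(j{\left(0 \right)} + z{\left(4,-9 \right)}\right) + \left(42 - -161\right) = \left(1 + \frac{11}{8 - 9}\right) + \left(42 - -161\right) = \left(1 + \frac{11}{-1}\right) + \left(42 + 161\right) = \left(1 + 11 \left(-1\right)\right) + 203 = \left(1 - 11\right) + 203 = -10 + 203 = 193$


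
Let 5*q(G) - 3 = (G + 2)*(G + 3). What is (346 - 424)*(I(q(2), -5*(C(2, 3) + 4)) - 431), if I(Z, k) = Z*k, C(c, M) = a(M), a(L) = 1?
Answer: 42588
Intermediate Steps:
C(c, M) = 1
q(G) = 3/5 + (2 + G)*(3 + G)/5 (q(G) = 3/5 + ((G + 2)*(G + 3))/5 = 3/5 + ((2 + G)*(3 + G))/5 = 3/5 + (2 + G)*(3 + G)/5)
(346 - 424)*(I(q(2), -5*(C(2, 3) + 4)) - 431) = (346 - 424)*((9/5 + 2 + (1/5)*2**2)*(-5*(1 + 4)) - 431) = -78*((9/5 + 2 + (1/5)*4)*(-5*5) - 431) = -78*((9/5 + 2 + 4/5)*(-25) - 431) = -78*((23/5)*(-25) - 431) = -78*(-115 - 431) = -78*(-546) = 42588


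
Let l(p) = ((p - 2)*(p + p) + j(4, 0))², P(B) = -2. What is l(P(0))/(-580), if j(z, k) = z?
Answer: -20/29 ≈ -0.68966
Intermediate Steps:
l(p) = (4 + 2*p*(-2 + p))² (l(p) = ((p - 2)*(p + p) + 4)² = ((-2 + p)*(2*p) + 4)² = (2*p*(-2 + p) + 4)² = (4 + 2*p*(-2 + p))²)
l(P(0))/(-580) = (4*(2 + (-2)² - 2*(-2))²)/(-580) = (4*(2 + 4 + 4)²)*(-1/580) = (4*10²)*(-1/580) = (4*100)*(-1/580) = 400*(-1/580) = -20/29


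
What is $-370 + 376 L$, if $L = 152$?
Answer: $56782$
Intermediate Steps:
$-370 + 376 L = -370 + 376 \cdot 152 = -370 + 57152 = 56782$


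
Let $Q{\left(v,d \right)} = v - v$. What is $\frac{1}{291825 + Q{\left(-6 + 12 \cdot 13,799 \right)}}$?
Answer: $\frac{1}{291825} \approx 3.4267 \cdot 10^{-6}$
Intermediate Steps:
$Q{\left(v,d \right)} = 0$
$\frac{1}{291825 + Q{\left(-6 + 12 \cdot 13,799 \right)}} = \frac{1}{291825 + 0} = \frac{1}{291825}$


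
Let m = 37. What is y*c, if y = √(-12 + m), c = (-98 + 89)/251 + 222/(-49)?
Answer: -280815/12299 ≈ -22.832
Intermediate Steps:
c = -56163/12299 (c = -9*1/251 + 222*(-1/49) = -9/251 - 222/49 = -56163/12299 ≈ -4.5665)
y = 5 (y = √(-12 + 37) = √25 = 5)
y*c = 5*(-56163/12299) = -280815/12299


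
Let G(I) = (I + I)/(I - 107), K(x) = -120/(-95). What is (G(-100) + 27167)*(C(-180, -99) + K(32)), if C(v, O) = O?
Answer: -3481113011/1311 ≈ -2.6553e+6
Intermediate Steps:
K(x) = 24/19 (K(x) = -120*(-1/95) = 24/19)
G(I) = 2*I/(-107 + I) (G(I) = (2*I)/(-107 + I) = 2*I/(-107 + I))
(G(-100) + 27167)*(C(-180, -99) + K(32)) = (2*(-100)/(-107 - 100) + 27167)*(-99 + 24/19) = (2*(-100)/(-207) + 27167)*(-1857/19) = (2*(-100)*(-1/207) + 27167)*(-1857/19) = (200/207 + 27167)*(-1857/19) = (5623769/207)*(-1857/19) = -3481113011/1311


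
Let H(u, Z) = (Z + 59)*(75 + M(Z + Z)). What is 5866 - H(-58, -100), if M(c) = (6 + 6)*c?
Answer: -89459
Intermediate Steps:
M(c) = 12*c
H(u, Z) = (59 + Z)*(75 + 24*Z) (H(u, Z) = (Z + 59)*(75 + 12*(Z + Z)) = (59 + Z)*(75 + 12*(2*Z)) = (59 + Z)*(75 + 24*Z))
5866 - H(-58, -100) = 5866 - (4425 + 24*(-100)**2 + 1491*(-100)) = 5866 - (4425 + 24*10000 - 149100) = 5866 - (4425 + 240000 - 149100) = 5866 - 1*95325 = 5866 - 95325 = -89459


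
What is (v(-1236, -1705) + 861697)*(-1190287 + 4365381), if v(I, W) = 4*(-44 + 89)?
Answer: 2736540491438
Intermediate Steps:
v(I, W) = 180 (v(I, W) = 4*45 = 180)
(v(-1236, -1705) + 861697)*(-1190287 + 4365381) = (180 + 861697)*(-1190287 + 4365381) = 861877*3175094 = 2736540491438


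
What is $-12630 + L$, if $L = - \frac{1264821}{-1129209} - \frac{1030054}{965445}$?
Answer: $- \frac{4589677137496697}{363396394335} \approx -12630.0$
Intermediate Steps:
$L = \frac{19322954353}{363396394335}$ ($L = \left(-1264821\right) \left(- \frac{1}{1129209}\right) - \frac{1030054}{965445} = \frac{421607}{376403} - \frac{1030054}{965445} = \frac{19322954353}{363396394335} \approx 0.053173$)
$-12630 + L = -12630 + \frac{19322954353}{363396394335} = - \frac{4589677137496697}{363396394335}$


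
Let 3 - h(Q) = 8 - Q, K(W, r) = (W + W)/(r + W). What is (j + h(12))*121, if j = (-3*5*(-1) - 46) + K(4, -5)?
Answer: -3872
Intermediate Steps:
K(W, r) = 2*W/(W + r) (K(W, r) = (2*W)/(W + r) = 2*W/(W + r))
h(Q) = -5 + Q (h(Q) = 3 - (8 - Q) = 3 + (-8 + Q) = -5 + Q)
j = -39 (j = (-3*5*(-1) - 46) + 2*4/(4 - 5) = (-15*(-1) - 46) + 2*4/(-1) = (15 - 46) + 2*4*(-1) = -31 - 8 = -39)
(j + h(12))*121 = (-39 + (-5 + 12))*121 = (-39 + 7)*121 = -32*121 = -3872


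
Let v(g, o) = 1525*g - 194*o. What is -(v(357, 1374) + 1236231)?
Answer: -1514100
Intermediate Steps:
v(g, o) = -194*o + 1525*g
-(v(357, 1374) + 1236231) = -((-194*1374 + 1525*357) + 1236231) = -((-266556 + 544425) + 1236231) = -(277869 + 1236231) = -1*1514100 = -1514100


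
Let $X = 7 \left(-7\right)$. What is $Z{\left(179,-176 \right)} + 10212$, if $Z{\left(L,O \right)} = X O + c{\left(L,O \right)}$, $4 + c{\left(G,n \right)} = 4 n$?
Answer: $18128$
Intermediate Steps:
$X = -49$
$c{\left(G,n \right)} = -4 + 4 n$
$Z{\left(L,O \right)} = -4 - 45 O$ ($Z{\left(L,O \right)} = - 49 O + \left(-4 + 4 O\right) = -4 - 45 O$)
$Z{\left(179,-176 \right)} + 10212 = \left(-4 - -7920\right) + 10212 = \left(-4 + 7920\right) + 10212 = 7916 + 10212 = 18128$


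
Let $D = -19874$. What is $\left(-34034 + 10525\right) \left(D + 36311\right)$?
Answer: $-386417433$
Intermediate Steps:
$\left(-34034 + 10525\right) \left(D + 36311\right) = \left(-34034 + 10525\right) \left(-19874 + 36311\right) = \left(-23509\right) 16437 = -386417433$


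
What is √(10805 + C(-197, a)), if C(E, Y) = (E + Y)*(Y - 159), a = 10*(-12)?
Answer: 4*√6203 ≈ 315.04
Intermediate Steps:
a = -120
C(E, Y) = (-159 + Y)*(E + Y) (C(E, Y) = (E + Y)*(-159 + Y) = (-159 + Y)*(E + Y))
√(10805 + C(-197, a)) = √(10805 + ((-120)² - 159*(-197) - 159*(-120) - 197*(-120))) = √(10805 + (14400 + 31323 + 19080 + 23640)) = √(10805 + 88443) = √99248 = 4*√6203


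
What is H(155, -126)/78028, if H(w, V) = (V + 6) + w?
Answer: 35/78028 ≈ 0.00044856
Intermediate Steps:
H(w, V) = 6 + V + w (H(w, V) = (6 + V) + w = 6 + V + w)
H(155, -126)/78028 = (6 - 126 + 155)/78028 = 35*(1/78028) = 35/78028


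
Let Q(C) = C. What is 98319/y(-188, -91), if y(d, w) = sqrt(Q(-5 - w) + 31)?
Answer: 2521*sqrt(13) ≈ 9089.6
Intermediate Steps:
y(d, w) = sqrt(26 - w) (y(d, w) = sqrt((-5 - w) + 31) = sqrt(26 - w))
98319/y(-188, -91) = 98319/(sqrt(26 - 1*(-91))) = 98319/(sqrt(26 + 91)) = 98319/(sqrt(117)) = 98319/((3*sqrt(13))) = 98319*(sqrt(13)/39) = 2521*sqrt(13)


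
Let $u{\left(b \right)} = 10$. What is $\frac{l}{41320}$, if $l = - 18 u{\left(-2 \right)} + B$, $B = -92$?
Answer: $- \frac{34}{5165} \approx -0.0065828$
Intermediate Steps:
$l = -272$ ($l = \left(-18\right) 10 - 92 = -180 - 92 = -272$)
$\frac{l}{41320} = - \frac{272}{41320} = \left(-272\right) \frac{1}{41320} = - \frac{34}{5165}$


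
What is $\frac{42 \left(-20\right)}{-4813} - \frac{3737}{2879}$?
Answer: $- \frac{15567821}{13856627} \approx -1.1235$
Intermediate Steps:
$\frac{42 \left(-20\right)}{-4813} - \frac{3737}{2879} = \left(-840\right) \left(- \frac{1}{4813}\right) - \frac{3737}{2879} = \frac{840}{4813} - \frac{3737}{2879} = - \frac{15567821}{13856627}$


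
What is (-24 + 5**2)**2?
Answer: 1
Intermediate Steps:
(-24 + 5**2)**2 = (-24 + 25)**2 = 1**2 = 1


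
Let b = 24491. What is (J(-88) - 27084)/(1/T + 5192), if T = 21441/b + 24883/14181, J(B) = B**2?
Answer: -17666400993160/4743054336679 ≈ -3.7247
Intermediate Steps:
T = 913464374/347306871 (T = 21441/24491 + 24883/14181 = 913464374/347306871 ≈ 2.6301)
(J(-88) - 27084)/(1/T + 5192) = ((-88)**2 - 27084)/(1/(913464374/347306871) + 5192) = (7744 - 27084)/(347306871/913464374 + 5192) = -19340/4743054336679/913464374 = -19340*913464374/4743054336679 = -17666400993160/4743054336679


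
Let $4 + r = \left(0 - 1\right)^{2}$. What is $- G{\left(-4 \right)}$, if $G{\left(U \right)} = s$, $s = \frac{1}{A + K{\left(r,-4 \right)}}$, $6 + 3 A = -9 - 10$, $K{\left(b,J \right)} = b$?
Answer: $\frac{3}{34} \approx 0.088235$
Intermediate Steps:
$r = -3$ ($r = -4 + \left(0 - 1\right)^{2} = -4 + \left(-1\right)^{2} = -4 + 1 = -3$)
$A = - \frac{25}{3}$ ($A = -2 + \frac{-9 - 10}{3} = -2 + \frac{1}{3} \left(-19\right) = -2 - \frac{19}{3} = - \frac{25}{3} \approx -8.3333$)
$s = - \frac{3}{34}$ ($s = \frac{1}{- \frac{25}{3} - 3} = \frac{1}{- \frac{34}{3}} = - \frac{3}{34} \approx -0.088235$)
$G{\left(U \right)} = - \frac{3}{34}$
$- G{\left(-4 \right)} = \left(-1\right) \left(- \frac{3}{34}\right) = \frac{3}{34}$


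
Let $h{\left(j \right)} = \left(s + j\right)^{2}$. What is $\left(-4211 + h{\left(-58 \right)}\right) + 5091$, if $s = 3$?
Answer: $3905$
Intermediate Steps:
$h{\left(j \right)} = \left(3 + j\right)^{2}$
$\left(-4211 + h{\left(-58 \right)}\right) + 5091 = \left(-4211 + \left(3 - 58\right)^{2}\right) + 5091 = \left(-4211 + \left(-55\right)^{2}\right) + 5091 = \left(-4211 + 3025\right) + 5091 = -1186 + 5091 = 3905$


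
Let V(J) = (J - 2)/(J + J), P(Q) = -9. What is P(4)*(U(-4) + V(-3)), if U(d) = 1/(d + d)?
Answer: -51/8 ≈ -6.3750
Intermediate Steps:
V(J) = (-2 + J)/(2*J) (V(J) = (-2 + J)/((2*J)) = (-2 + J)*(1/(2*J)) = (-2 + J)/(2*J))
U(d) = 1/(2*d)
P(4)*(U(-4) + V(-3)) = -9*((1/2)/(-4) + (1/2)*(-2 - 3)/(-3)) = -9*((1/2)*(-1/4) + (1/2)*(-1/3)*(-5)) = -9*(-1/8 + 5/6) = -9*17/24 = -51/8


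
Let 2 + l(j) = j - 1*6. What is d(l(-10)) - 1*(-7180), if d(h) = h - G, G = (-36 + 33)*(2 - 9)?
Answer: 7141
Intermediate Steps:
l(j) = -8 + j (l(j) = -2 + (j - 1*6) = -2 + (j - 6) = -2 + (-6 + j) = -8 + j)
G = 21 (G = -3*(-7) = 21)
d(h) = -21 + h (d(h) = h - 1*21 = h - 21 = -21 + h)
d(l(-10)) - 1*(-7180) = (-21 + (-8 - 10)) - 1*(-7180) = (-21 - 18) + 7180 = -39 + 7180 = 7141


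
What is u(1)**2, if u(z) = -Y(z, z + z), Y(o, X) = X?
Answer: 4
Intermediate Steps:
u(z) = -2*z (u(z) = -(z + z) = -2*z)
u(1)**2 = (-2*1)**2 = (-2)**2 = 4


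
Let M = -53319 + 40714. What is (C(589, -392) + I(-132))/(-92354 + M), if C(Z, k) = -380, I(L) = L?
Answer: 512/104959 ≈ 0.0048781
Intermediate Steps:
M = -12605
(C(589, -392) + I(-132))/(-92354 + M) = (-380 - 132)/(-92354 - 12605) = -512/(-104959) = -512*(-1/104959) = 512/104959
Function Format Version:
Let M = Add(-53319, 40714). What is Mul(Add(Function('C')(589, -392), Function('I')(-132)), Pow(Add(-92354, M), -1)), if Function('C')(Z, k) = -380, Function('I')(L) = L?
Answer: Rational(512, 104959) ≈ 0.0048781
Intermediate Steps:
M = -12605
Mul(Add(Function('C')(589, -392), Function('I')(-132)), Pow(Add(-92354, M), -1)) = Mul(Add(-380, -132), Pow(Add(-92354, -12605), -1)) = Mul(-512, Pow(-104959, -1)) = Mul(-512, Rational(-1, 104959)) = Rational(512, 104959)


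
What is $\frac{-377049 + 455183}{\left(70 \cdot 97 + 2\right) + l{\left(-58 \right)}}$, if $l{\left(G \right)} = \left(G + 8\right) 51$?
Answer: $\frac{5581}{303} \approx 18.419$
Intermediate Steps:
$l{\left(G \right)} = 408 + 51 G$ ($l{\left(G \right)} = \left(8 + G\right) 51 = 408 + 51 G$)
$\frac{-377049 + 455183}{\left(70 \cdot 97 + 2\right) + l{\left(-58 \right)}} = \frac{-377049 + 455183}{\left(70 \cdot 97 + 2\right) + \left(408 + 51 \left(-58\right)\right)} = \frac{78134}{\left(6790 + 2\right) + \left(408 - 2958\right)} = \frac{78134}{6792 - 2550} = \frac{78134}{4242} = 78134 \cdot \frac{1}{4242} = \frac{5581}{303}$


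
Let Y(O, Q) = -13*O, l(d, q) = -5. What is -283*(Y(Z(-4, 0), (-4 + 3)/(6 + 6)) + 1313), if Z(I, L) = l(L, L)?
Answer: -389974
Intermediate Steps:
Z(I, L) = -5
-283*(Y(Z(-4, 0), (-4 + 3)/(6 + 6)) + 1313) = -283*(-13*(-5) + 1313) = -283*(65 + 1313) = -283*1378 = -389974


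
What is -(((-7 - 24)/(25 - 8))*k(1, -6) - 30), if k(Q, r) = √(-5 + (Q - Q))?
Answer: 30 + 31*I*√5/17 ≈ 30.0 + 4.0775*I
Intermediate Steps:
k(Q, r) = I*√5 (k(Q, r) = √(-5 + 0) = √(-5) = I*√5)
-(((-7 - 24)/(25 - 8))*k(1, -6) - 30) = -(((-7 - 24)/(25 - 8))*(I*√5) - 30) = -((-31/17)*(I*√5) - 30) = -((-31*1/17)*(I*√5) - 30) = -(-31*I*√5/17 - 30) = -(-30 - 31*I*√5/17) = 30 + 31*I*√5/17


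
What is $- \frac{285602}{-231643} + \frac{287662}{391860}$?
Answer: $\frac{89275444193}{45385812990} \approx 1.967$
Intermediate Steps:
$- \frac{285602}{-231643} + \frac{287662}{391860} = \left(-285602\right) \left(- \frac{1}{231643}\right) + 287662 \cdot \frac{1}{391860} = \frac{285602}{231643} + \frac{143831}{195930} = \frac{89275444193}{45385812990}$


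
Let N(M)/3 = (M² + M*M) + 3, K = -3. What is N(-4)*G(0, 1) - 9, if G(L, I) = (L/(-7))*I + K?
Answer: -324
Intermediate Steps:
G(L, I) = -3 - I*L/7 (G(L, I) = (L/(-7))*I - 3 = (-L/7)*I - 3 = -I*L/7 - 3 = -3 - I*L/7)
N(M) = 9 + 6*M² (N(M) = 3*((M² + M*M) + 3) = 3*((M² + M²) + 3) = 3*(2*M² + 3) = 3*(3 + 2*M²) = 9 + 6*M²)
N(-4)*G(0, 1) - 9 = (9 + 6*(-4)²)*(-3 - ⅐*1*0) - 9 = (9 + 6*16)*(-3 + 0) - 9 = (9 + 96)*(-3) - 9 = 105*(-3) - 9 = -315 - 9 = -324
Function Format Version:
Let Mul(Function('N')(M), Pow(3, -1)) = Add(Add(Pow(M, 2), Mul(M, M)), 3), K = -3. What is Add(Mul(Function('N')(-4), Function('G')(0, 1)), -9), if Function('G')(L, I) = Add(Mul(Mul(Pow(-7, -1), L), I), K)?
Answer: -324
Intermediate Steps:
Function('G')(L, I) = Add(-3, Mul(Rational(-1, 7), I, L)) (Function('G')(L, I) = Add(Mul(Mul(Pow(-7, -1), L), I), -3) = Add(Mul(Mul(Rational(-1, 7), L), I), -3) = Add(Mul(Rational(-1, 7), I, L), -3) = Add(-3, Mul(Rational(-1, 7), I, L)))
Function('N')(M) = Add(9, Mul(6, Pow(M, 2))) (Function('N')(M) = Mul(3, Add(Add(Pow(M, 2), Mul(M, M)), 3)) = Mul(3, Add(Add(Pow(M, 2), Pow(M, 2)), 3)) = Mul(3, Add(Mul(2, Pow(M, 2)), 3)) = Mul(3, Add(3, Mul(2, Pow(M, 2)))) = Add(9, Mul(6, Pow(M, 2))))
Add(Mul(Function('N')(-4), Function('G')(0, 1)), -9) = Add(Mul(Add(9, Mul(6, Pow(-4, 2))), Add(-3, Mul(Rational(-1, 7), 1, 0))), -9) = Add(Mul(Add(9, Mul(6, 16)), Add(-3, 0)), -9) = Add(Mul(Add(9, 96), -3), -9) = Add(Mul(105, -3), -9) = Add(-315, -9) = -324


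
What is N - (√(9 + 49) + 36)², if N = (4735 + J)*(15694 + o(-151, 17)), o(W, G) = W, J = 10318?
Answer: 233967425 - 72*√58 ≈ 2.3397e+8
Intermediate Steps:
N = 233968779 (N = (4735 + 10318)*(15694 - 151) = 15053*15543 = 233968779)
N - (√(9 + 49) + 36)² = 233968779 - (√(9 + 49) + 36)² = 233968779 - (√58 + 36)² = 233968779 - (36 + √58)²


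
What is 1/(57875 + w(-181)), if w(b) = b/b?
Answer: 1/57876 ≈ 1.7278e-5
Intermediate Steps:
w(b) = 1
1/(57875 + w(-181)) = 1/(57875 + 1) = 1/57876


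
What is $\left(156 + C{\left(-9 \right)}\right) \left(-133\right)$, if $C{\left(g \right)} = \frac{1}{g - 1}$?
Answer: $- \frac{207347}{10} \approx -20735.0$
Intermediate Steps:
$C{\left(g \right)} = \frac{1}{-1 + g}$
$\left(156 + C{\left(-9 \right)}\right) \left(-133\right) = \left(156 + \frac{1}{-1 - 9}\right) \left(-133\right) = \left(156 + \frac{1}{-10}\right) \left(-133\right) = \left(156 - \frac{1}{10}\right) \left(-133\right) = \frac{1559}{10} \left(-133\right) = - \frac{207347}{10}$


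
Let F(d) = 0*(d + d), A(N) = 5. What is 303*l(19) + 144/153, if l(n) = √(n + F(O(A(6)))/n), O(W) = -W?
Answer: 16/17 + 303*√19 ≈ 1321.7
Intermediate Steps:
F(d) = 0 (F(d) = 0*(2*d) = 0)
l(n) = √n (l(n) = √(n + 0/n) = √(n + 0) = √n)
303*l(19) + 144/153 = 303*√19 + 144/153 = 303*√19 + 144*(1/153) = 303*√19 + 16/17 = 16/17 + 303*√19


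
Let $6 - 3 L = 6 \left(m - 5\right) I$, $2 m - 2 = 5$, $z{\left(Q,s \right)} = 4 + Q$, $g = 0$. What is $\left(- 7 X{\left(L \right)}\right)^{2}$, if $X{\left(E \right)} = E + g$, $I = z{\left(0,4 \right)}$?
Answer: $9604$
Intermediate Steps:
$m = \frac{7}{2}$ ($m = 1 + \frac{1}{2} \cdot 5 = 1 + \frac{5}{2} = \frac{7}{2} \approx 3.5$)
$I = 4$ ($I = 4 + 0 = 4$)
$L = 14$ ($L = 2 - \frac{6 \left(\frac{7}{2} - 5\right) 4}{3} = 2 - \frac{6 \left(- \frac{3}{2}\right) 4}{3} = 2 - \frac{\left(-9\right) 4}{3} = 2 - -12 = 2 + 12 = 14$)
$X{\left(E \right)} = E$ ($X{\left(E \right)} = E + 0 = E$)
$\left(- 7 X{\left(L \right)}\right)^{2} = \left(\left(-7\right) 14\right)^{2} = \left(-98\right)^{2} = 9604$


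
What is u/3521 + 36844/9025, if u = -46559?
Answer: -290467251/31777025 ≈ -9.1408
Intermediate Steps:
u/3521 + 36844/9025 = -46559/3521 + 36844/9025 = -290467251/31777025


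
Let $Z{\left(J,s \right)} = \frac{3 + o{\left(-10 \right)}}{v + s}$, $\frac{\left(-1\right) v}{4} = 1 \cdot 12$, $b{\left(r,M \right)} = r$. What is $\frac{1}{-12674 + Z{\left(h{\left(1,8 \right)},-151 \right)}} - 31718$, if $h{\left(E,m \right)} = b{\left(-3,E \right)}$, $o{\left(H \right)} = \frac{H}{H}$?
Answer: $- \frac{79996919539}{2522130} \approx -31718.0$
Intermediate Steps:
$o{\left(H \right)} = 1$
$h{\left(E,m \right)} = -3$
$v = -48$ ($v = - 4 \cdot 1 \cdot 12 = \left(-4\right) 12 = -48$)
$Z{\left(J,s \right)} = \frac{4}{-48 + s}$ ($Z{\left(J,s \right)} = \frac{3 + 1}{-48 + s} = \frac{4}{-48 + s}$)
$\frac{1}{-12674 + Z{\left(h{\left(1,8 \right)},-151 \right)}} - 31718 = \frac{1}{-12674 + \frac{4}{-48 - 151}} - 31718 = \frac{1}{-12674 + \frac{4}{-199}} - 31718 = \frac{1}{-12674 + 4 \left(- \frac{1}{199}\right)} - 31718 = \frac{1}{-12674 - \frac{4}{199}} - 31718 = \frac{1}{- \frac{2522130}{199}} - 31718 = - \frac{199}{2522130} - 31718 = - \frac{79996919539}{2522130}$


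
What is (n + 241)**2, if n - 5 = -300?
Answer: 2916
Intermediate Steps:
n = -295 (n = 5 - 300 = -295)
(n + 241)**2 = (-295 + 241)**2 = (-54)**2 = 2916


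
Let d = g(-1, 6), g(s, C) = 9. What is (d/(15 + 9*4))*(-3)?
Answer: -9/17 ≈ -0.52941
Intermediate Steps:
d = 9
(d/(15 + 9*4))*(-3) = (9/(15 + 9*4))*(-3) = (9/(15 + 36))*(-3) = (9/51)*(-3) = (9*(1/51))*(-3) = (3/17)*(-3) = -9/17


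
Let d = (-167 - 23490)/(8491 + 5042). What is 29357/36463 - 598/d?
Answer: 295779858391/862605191 ≈ 342.89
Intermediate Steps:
d = -23657/13533 ≈ -1.7481
29357/36463 - 598/d = 29357/36463 - 598/(-23657/13533) = 29357*(1/36463) - 598*(-13533/23657) = 29357/36463 + 8092734/23657 = 295779858391/862605191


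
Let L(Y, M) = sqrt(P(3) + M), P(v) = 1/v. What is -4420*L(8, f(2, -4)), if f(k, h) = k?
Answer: -4420*sqrt(21)/3 ≈ -6751.7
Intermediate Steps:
L(Y, M) = sqrt(1/3 + M)
-4420*L(8, f(2, -4)) = -4420*sqrt(3 + 9*2)/3 = -4420*sqrt(3 + 18)/3 = -4420*sqrt(21)/3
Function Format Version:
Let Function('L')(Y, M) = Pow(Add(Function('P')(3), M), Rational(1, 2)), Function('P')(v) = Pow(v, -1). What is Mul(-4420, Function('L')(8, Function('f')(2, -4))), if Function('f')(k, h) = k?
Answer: Mul(Rational(-4420, 3), Pow(21, Rational(1, 2))) ≈ -6751.7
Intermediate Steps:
Function('L')(Y, M) = Pow(Add(Rational(1, 3), M), Rational(1, 2)) (Function('L')(Y, M) = Pow(Add(Pow(3, -1), M), Rational(1, 2)) = Pow(Add(Rational(1, 3), M), Rational(1, 2)))
Mul(-4420, Function('L')(8, Function('f')(2, -4))) = Mul(-4420, Mul(Rational(1, 3), Pow(Add(3, Mul(9, 2)), Rational(1, 2)))) = Mul(-4420, Mul(Rational(1, 3), Pow(Add(3, 18), Rational(1, 2)))) = Mul(-4420, Mul(Rational(1, 3), Pow(21, Rational(1, 2)))) = Mul(Rational(-4420, 3), Pow(21, Rational(1, 2)))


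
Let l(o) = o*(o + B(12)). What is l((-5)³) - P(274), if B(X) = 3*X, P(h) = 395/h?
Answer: 3047855/274 ≈ 11124.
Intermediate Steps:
l(o) = o*(36 + o) (l(o) = o*(o + 3*12) = o*(o + 36) = o*(36 + o))
l((-5)³) - P(274) = (-5)³*(36 + (-5)³) - 395/274 = -125*(36 - 125) - 395/274 = -125*(-89) - 1*395/274 = 11125 - 395/274 = 3047855/274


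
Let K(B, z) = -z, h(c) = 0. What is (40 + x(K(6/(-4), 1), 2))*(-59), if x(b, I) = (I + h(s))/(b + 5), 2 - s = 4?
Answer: -4779/2 ≈ -2389.5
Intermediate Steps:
s = -2 (s = 2 - 1*4 = 2 - 4 = -2)
x(b, I) = I/(5 + b) (x(b, I) = (I + 0)/(b + 5) = I/(5 + b))
(40 + x(K(6/(-4), 1), 2))*(-59) = (40 + 2/(5 - 1*1))*(-59) = (40 + 2/(5 - 1))*(-59) = (40 + 2/4)*(-59) = (40 + 2*(¼))*(-59) = (40 + ½)*(-59) = (81/2)*(-59) = -4779/2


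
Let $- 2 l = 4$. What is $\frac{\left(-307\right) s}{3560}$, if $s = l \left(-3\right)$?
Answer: $- \frac{921}{1780} \approx -0.51742$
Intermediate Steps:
$l = -2$ ($l = \left(- \frac{1}{2}\right) 4 = -2$)
$s = 6$ ($s = \left(-2\right) \left(-3\right) = 6$)
$\frac{\left(-307\right) s}{3560} = \frac{\left(-307\right) 6}{3560} = \left(-1842\right) \frac{1}{3560} = - \frac{921}{1780}$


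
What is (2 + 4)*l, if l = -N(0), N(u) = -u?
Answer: 0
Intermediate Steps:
l = 0 (l = -(-1)*0 = -1*0 = 0)
(2 + 4)*l = (2 + 4)*0 = 6*0 = 0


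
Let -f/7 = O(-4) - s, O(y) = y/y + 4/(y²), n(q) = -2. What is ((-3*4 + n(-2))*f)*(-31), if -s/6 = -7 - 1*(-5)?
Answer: 65317/2 ≈ 32659.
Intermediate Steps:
s = 12 (s = -6*(-7 - 1*(-5)) = -6*(-7 + 5) = -6*(-2) = 12)
O(y) = 1 + 4/y²
f = 301/4 (f = -7*((1 + 4/(-4)²) - 1*12) = -7*((1 + 4*(1/16)) - 12) = -7*((1 + ¼) - 12) = -7*(5/4 - 12) = -7*(-43/4) = 301/4 ≈ 75.250)
((-3*4 + n(-2))*f)*(-31) = ((-3*4 - 2)*(301/4))*(-31) = ((-12 - 2)*(301/4))*(-31) = -14*301/4*(-31) = -2107/2*(-31) = 65317/2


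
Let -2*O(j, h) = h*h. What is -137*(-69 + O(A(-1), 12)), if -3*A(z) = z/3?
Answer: 19317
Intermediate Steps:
A(z) = -z/9 (A(z) = -z/(3*3) = -z/9)
O(j, h) = -h**2/2 (O(j, h) = -h*h/2 = -h**2/2)
-137*(-69 + O(A(-1), 12)) = -137*(-69 - 1/2*12**2) = -137*(-69 - 1/2*144) = -137*(-69 - 72) = -137*(-141) = 19317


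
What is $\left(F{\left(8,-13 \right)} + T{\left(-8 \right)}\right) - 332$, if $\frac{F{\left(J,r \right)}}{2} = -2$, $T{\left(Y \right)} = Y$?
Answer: $-344$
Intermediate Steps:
$F{\left(J,r \right)} = -4$ ($F{\left(J,r \right)} = 2 \left(-2\right) = -4$)
$\left(F{\left(8,-13 \right)} + T{\left(-8 \right)}\right) - 332 = \left(-4 - 8\right) - 332 = -12 - 332 = -344$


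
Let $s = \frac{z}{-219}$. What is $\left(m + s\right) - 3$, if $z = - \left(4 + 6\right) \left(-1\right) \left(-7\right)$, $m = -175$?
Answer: $- \frac{38912}{219} \approx -177.68$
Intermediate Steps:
$z = -70$ ($z = - 10 \left(-1\right) \left(-7\right) = \left(-1\right) \left(-10\right) \left(-7\right) = 10 \left(-7\right) = -70$)
$s = \frac{70}{219}$ ($s = - \frac{70}{-219} = \left(-70\right) \left(- \frac{1}{219}\right) = \frac{70}{219} \approx 0.31963$)
$\left(m + s\right) - 3 = \left(-175 + \frac{70}{219}\right) - 3 = - \frac{38255}{219} - 3 = - \frac{38912}{219}$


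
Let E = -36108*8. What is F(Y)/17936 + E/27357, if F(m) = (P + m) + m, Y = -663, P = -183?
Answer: -1740782139/163558384 ≈ -10.643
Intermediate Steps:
E = -288864
F(m) = -183 + 2*m (F(m) = (-183 + m) + m = -183 + 2*m)
F(Y)/17936 + E/27357 = (-183 + 2*(-663))/17936 - 288864/27357 = (-183 - 1326)*(1/17936) - 288864*1/27357 = -1509*1/17936 - 96288/9119 = -1509/17936 - 96288/9119 = -1740782139/163558384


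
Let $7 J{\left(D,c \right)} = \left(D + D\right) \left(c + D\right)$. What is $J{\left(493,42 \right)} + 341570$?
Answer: $\frac{2918500}{7} \approx 4.1693 \cdot 10^{5}$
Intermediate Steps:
$J{\left(D,c \right)} = \frac{2 D \left(D + c\right)}{7}$ ($J{\left(D,c \right)} = \frac{\left(D + D\right) \left(c + D\right)}{7} = \frac{2 D \left(D + c\right)}{7}$)
$J{\left(493,42 \right)} + 341570 = \frac{2}{7} \cdot 493 \left(493 + 42\right) + 341570 = \frac{2}{7} \cdot 493 \cdot 535 + 341570 = \frac{527510}{7} + 341570 = \frac{2918500}{7}$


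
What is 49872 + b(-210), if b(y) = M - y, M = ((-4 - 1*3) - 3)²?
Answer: 50182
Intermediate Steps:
M = 100 (M = ((-4 - 3) - 3)² = (-7 - 3)² = (-10)² = 100)
b(y) = 100 - y
49872 + b(-210) = 49872 + (100 - 1*(-210)) = 49872 + (100 + 210) = 49872 + 310 = 50182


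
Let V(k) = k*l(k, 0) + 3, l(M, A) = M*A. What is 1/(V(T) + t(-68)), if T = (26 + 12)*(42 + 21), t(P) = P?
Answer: -1/65 ≈ -0.015385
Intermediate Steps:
l(M, A) = A*M
T = 2394 (T = 38*63 = 2394)
V(k) = 3 (V(k) = k*(0*k) + 3 = k*0 + 3 = 0 + 3 = 3)
1/(V(T) + t(-68)) = 1/(3 - 68) = 1/(-65) = -1/65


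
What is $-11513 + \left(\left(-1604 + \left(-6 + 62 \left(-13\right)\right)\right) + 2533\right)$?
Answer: $-11396$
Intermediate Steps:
$-11513 + \left(\left(-1604 + \left(-6 + 62 \left(-13\right)\right)\right) + 2533\right) = -11513 + \left(\left(-1604 - 812\right) + 2533\right) = -11513 + \left(-2416 + 2533\right) = -11513 + 117 = -11396$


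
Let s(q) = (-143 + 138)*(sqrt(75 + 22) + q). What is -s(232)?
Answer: 1160 + 5*sqrt(97) ≈ 1209.2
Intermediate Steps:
s(q) = -5*q - 5*sqrt(97) (s(q) = -5*(sqrt(97) + q) = -5*(q + sqrt(97)) = -5*q - 5*sqrt(97))
-s(232) = -(-5*232 - 5*sqrt(97)) = -(-1160 - 5*sqrt(97)) = 1160 + 5*sqrt(97)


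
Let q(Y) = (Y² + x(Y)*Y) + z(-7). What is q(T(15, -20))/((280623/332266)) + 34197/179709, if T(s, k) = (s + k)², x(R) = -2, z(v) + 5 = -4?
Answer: 11268710113645/16810159569 ≈ 670.35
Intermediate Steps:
z(v) = -9 (z(v) = -5 - 4 = -9)
T(s, k) = (k + s)²
q(Y) = -9 + Y² - 2*Y (q(Y) = (Y² - 2*Y) - 9 = -9 + Y² - 2*Y)
q(T(15, -20))/((280623/332266)) + 34197/179709 = (-9 + ((-20 + 15)²)² - 2*(-20 + 15)²)/((280623/332266)) + 34197/179709 = (-9 + ((-5)²)² - 2*(-5)²)/((280623*(1/332266))) + 34197*(1/179709) = (-9 + 25² - 2*25)/(280623/332266) + 11399/59903 = (-9 + 625 - 50)*(332266/280623) + 11399/59903 = 566*(332266/280623) + 11399/59903 = 188062556/280623 + 11399/59903 = 11268710113645/16810159569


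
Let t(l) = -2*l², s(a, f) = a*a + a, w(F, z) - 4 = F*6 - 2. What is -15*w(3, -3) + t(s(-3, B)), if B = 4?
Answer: -372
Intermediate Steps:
w(F, z) = 2 + 6*F (w(F, z) = 4 + (F*6 - 2) = 4 + (6*F - 2) = 4 + (-2 + 6*F) = 2 + 6*F)
s(a, f) = a + a² (s(a, f) = a² + a = a + a²)
-15*w(3, -3) + t(s(-3, B)) = -15*(2 + 6*3) - 2*9*(1 - 3)² = -15*(2 + 18) - 2*(-3*(-2))² = -15*20 - 2*6² = -300 - 2*36 = -300 - 72 = -372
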